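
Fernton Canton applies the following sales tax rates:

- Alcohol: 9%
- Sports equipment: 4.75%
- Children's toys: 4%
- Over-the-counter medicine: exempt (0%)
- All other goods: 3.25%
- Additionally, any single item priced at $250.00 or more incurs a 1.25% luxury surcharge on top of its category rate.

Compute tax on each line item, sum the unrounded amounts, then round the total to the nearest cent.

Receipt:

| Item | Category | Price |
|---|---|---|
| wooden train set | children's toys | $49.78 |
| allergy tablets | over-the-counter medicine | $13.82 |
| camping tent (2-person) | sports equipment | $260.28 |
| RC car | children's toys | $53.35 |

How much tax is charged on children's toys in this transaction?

$4.13

Wooden train set $49.78: children's toys → 4% → $1.9912
RC car $53.35: children's toys → 4% → $2.134
Tax on children's toys: unrounded sum = $4.1252 → $4.13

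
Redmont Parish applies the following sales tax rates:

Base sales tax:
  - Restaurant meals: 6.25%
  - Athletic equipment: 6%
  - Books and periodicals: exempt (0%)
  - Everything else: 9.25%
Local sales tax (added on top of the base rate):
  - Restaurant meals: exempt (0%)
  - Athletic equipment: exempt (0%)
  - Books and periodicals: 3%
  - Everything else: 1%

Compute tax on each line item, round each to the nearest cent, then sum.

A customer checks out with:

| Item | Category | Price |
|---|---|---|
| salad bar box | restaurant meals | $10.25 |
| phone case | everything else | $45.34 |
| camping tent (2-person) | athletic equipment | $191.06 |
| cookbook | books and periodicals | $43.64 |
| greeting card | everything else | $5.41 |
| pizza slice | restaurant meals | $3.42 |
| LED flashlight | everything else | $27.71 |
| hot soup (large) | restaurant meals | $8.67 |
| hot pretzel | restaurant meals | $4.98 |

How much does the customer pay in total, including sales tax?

$362.99

Salad bar box $10.25: restaurant meals → 6.25% + 0% local = 6.25% → $0.64
Phone case $45.34: everything else → 9.25% + 1% local = 10.25% → $4.65
Camping tent (2-person) $191.06: athletic equipment → 6% + 0% local = 6% → $11.46
Cookbook $43.64: books and periodicals → 0% + 3% local = 3% → $1.31
Greeting card $5.41: everything else → 9.25% + 1% local = 10.25% → $0.55
Pizza slice $3.42: restaurant meals → 6.25% + 0% local = 6.25% → $0.21
LED flashlight $27.71: everything else → 9.25% + 1% local = 10.25% → $2.84
Hot soup (large) $8.67: restaurant meals → 6.25% + 0% local = 6.25% → $0.54
Hot pretzel $4.98: restaurant meals → 6.25% + 0% local = 6.25% → $0.31
Subtotal = $340.48; tax = $22.51; total due = $362.99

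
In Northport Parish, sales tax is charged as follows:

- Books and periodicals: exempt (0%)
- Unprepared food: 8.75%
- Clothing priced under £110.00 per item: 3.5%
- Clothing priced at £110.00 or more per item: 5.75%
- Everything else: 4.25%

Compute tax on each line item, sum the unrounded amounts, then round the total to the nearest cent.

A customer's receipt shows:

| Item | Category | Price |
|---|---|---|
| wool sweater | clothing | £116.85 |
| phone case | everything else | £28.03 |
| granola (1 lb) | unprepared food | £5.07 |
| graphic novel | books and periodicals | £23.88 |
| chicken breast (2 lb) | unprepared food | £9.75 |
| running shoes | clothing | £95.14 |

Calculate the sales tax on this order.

£12.54

Wool sweater £116.85: clothing, £110.00 or more → 5.75% → £6.718875
Phone case £28.03: everything else → 4.25% → £1.191275
Granola (1 lb) £5.07: unprepared food → 8.75% → £0.443625
Graphic novel £23.88: books and periodicals → 0% → £0.00
Chicken breast (2 lb) £9.75: unprepared food → 8.75% → £0.853125
Running shoes £95.14: clothing, under £110.00 → 3.5% → £3.3299
Unrounded tax sum = £12.5368 → £12.54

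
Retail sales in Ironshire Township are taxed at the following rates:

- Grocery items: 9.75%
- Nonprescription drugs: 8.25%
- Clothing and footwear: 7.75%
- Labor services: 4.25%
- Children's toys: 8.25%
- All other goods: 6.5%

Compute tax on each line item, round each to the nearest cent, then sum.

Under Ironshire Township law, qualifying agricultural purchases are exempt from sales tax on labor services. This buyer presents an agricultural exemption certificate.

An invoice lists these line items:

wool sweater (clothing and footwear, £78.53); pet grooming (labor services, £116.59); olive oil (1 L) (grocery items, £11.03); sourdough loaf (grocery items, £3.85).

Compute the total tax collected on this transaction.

Wool sweater £78.53: clothing and footwear → 7.75% → £6.09
Pet grooming £116.59: labor services, buyer-exempt → 0% → £0.00
Olive oil (1 L) £11.03: grocery items → 9.75% → £1.08
Sourdough loaf £3.85: grocery items → 9.75% → £0.38
Total tax = £6.09 + £1.08 + £0.38 = £7.55

£7.55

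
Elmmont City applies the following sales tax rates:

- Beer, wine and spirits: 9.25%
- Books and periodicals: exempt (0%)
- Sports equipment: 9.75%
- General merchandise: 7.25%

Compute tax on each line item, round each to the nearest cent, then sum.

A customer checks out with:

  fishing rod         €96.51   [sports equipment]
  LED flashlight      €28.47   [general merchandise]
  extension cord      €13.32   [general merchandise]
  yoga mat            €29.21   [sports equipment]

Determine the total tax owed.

€15.29

Fishing rod €96.51: sports equipment → 9.75% → €9.41
LED flashlight €28.47: general merchandise → 7.25% → €2.06
Extension cord €13.32: general merchandise → 7.25% → €0.97
Yoga mat €29.21: sports equipment → 9.75% → €2.85
Total tax = €9.41 + €2.06 + €0.97 + €2.85 = €15.29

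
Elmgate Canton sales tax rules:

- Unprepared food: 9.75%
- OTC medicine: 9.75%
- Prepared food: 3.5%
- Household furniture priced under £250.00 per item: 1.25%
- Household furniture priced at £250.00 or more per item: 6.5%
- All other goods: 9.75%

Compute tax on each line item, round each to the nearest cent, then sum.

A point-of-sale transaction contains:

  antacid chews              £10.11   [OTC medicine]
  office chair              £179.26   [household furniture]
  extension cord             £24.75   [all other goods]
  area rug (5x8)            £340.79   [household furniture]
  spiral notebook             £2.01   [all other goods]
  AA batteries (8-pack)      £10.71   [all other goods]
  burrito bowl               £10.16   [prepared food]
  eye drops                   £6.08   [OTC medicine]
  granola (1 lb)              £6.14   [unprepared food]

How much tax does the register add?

£30.58

Antacid chews £10.11: OTC medicine → 9.75% → £0.99
Office chair £179.26: household furniture, under £250.00 → 1.25% → £2.24
Extension cord £24.75: all other goods → 9.75% → £2.41
Area rug (5x8) £340.79: household furniture, £250.00 or more → 6.5% → £22.15
Spiral notebook £2.01: all other goods → 9.75% → £0.20
AA batteries (8-pack) £10.71: all other goods → 9.75% → £1.04
Burrito bowl £10.16: prepared food → 3.5% → £0.36
Eye drops £6.08: OTC medicine → 9.75% → £0.59
Granola (1 lb) £6.14: unprepared food → 9.75% → £0.60
Total tax = £0.99 + £2.24 + £2.41 + £22.15 + £0.20 + £1.04 + £0.36 + £0.59 + £0.60 = £30.58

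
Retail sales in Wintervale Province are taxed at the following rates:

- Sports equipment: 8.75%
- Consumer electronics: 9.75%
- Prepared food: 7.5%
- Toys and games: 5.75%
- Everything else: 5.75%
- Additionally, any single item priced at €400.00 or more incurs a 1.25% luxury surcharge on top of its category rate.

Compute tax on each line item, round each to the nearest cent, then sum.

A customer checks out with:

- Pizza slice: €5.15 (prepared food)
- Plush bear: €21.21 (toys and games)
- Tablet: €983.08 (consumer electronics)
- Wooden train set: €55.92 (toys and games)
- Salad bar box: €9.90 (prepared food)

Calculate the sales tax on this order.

Pizza slice €5.15: prepared food → 7.5% → €0.39
Plush bear €21.21: toys and games → 5.75% → €1.22
Tablet €983.08: consumer electronics → 9.75% + 1.25% surcharge = 11% → €108.14
Wooden train set €55.92: toys and games → 5.75% → €3.22
Salad bar box €9.90: prepared food → 7.5% → €0.74
Total tax = €0.39 + €1.22 + €108.14 + €3.22 + €0.74 = €113.71

€113.71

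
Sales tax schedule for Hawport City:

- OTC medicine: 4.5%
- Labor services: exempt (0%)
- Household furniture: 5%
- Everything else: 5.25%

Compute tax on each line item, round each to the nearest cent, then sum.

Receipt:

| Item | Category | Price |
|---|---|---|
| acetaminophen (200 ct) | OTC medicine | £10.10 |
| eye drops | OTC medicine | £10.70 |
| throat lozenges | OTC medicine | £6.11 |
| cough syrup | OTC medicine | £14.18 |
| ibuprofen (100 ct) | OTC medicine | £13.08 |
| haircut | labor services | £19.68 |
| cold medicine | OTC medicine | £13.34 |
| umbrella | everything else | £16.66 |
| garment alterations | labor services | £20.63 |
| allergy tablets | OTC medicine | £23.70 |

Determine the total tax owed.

£4.97

Acetaminophen (200 ct) £10.10: OTC medicine → 4.5% → £0.45
Eye drops £10.70: OTC medicine → 4.5% → £0.48
Throat lozenges £6.11: OTC medicine → 4.5% → £0.27
Cough syrup £14.18: OTC medicine → 4.5% → £0.64
Ibuprofen (100 ct) £13.08: OTC medicine → 4.5% → £0.59
Haircut £19.68: labor services → 0% → £0.00
Cold medicine £13.34: OTC medicine → 4.5% → £0.60
Umbrella £16.66: everything else → 5.25% → £0.87
Garment alterations £20.63: labor services → 0% → £0.00
Allergy tablets £23.70: OTC medicine → 4.5% → £1.07
Total tax = £0.45 + £0.48 + £0.27 + £0.64 + £0.59 + £0.60 + £0.87 + £1.07 = £4.97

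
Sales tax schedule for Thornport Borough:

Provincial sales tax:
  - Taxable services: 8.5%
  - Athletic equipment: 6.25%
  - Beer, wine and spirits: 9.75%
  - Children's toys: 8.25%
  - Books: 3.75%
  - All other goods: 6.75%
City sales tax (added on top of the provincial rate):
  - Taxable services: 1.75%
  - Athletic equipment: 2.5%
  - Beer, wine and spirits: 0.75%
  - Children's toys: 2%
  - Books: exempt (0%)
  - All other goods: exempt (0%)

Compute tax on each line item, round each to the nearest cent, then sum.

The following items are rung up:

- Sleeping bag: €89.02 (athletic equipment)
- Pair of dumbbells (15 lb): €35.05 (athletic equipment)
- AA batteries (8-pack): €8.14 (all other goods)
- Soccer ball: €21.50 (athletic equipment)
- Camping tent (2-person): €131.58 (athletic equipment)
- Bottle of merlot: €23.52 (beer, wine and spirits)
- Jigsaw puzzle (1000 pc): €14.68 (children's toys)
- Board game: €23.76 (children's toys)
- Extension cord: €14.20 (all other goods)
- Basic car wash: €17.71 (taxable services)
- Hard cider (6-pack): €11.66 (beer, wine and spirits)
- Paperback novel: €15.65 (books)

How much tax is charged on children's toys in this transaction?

€3.94

Jigsaw puzzle (1000 pc) €14.68: children's toys → 8.25% + 2% city = 10.25% → €1.50
Board game €23.76: children's toys → 8.25% + 2% city = 10.25% → €2.44
Tax on children's toys = €1.50 + €2.44 = €3.94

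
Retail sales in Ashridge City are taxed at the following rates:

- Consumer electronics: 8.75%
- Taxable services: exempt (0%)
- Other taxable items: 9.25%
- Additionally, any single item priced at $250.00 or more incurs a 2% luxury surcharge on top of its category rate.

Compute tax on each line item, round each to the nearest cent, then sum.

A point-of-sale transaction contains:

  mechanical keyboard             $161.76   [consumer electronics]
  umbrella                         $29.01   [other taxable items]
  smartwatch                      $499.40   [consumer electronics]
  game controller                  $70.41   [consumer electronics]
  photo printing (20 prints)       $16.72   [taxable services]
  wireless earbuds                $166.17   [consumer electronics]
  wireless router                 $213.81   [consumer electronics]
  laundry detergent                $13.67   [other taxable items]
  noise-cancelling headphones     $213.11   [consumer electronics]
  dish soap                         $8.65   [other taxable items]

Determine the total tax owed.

$130.64

Mechanical keyboard $161.76: consumer electronics → 8.75% → $14.15
Umbrella $29.01: other taxable items → 9.25% → $2.68
Smartwatch $499.40: consumer electronics → 8.75% + 2% surcharge = 10.75% → $53.69
Game controller $70.41: consumer electronics → 8.75% → $6.16
Photo printing (20 prints) $16.72: taxable services → 0% → $0.00
Wireless earbuds $166.17: consumer electronics → 8.75% → $14.54
Wireless router $213.81: consumer electronics → 8.75% → $18.71
Laundry detergent $13.67: other taxable items → 9.25% → $1.26
Noise-cancelling headphones $213.11: consumer electronics → 8.75% → $18.65
Dish soap $8.65: other taxable items → 9.25% → $0.80
Total tax = $14.15 + $2.68 + $53.69 + $6.16 + $14.54 + $18.71 + $1.26 + $18.65 + $0.80 = $130.64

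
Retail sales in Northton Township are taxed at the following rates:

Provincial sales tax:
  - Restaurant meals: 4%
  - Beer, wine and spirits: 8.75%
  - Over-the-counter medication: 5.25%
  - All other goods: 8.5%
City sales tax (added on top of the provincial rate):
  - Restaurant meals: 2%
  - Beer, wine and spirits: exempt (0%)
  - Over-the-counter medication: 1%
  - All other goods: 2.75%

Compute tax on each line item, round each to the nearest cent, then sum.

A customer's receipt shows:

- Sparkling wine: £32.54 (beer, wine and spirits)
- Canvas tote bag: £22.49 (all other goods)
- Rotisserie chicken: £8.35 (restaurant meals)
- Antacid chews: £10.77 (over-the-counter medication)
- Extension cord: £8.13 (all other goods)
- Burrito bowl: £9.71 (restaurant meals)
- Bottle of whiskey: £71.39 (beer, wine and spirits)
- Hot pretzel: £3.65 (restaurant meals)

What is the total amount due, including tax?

£181.54

Sparkling wine £32.54: beer, wine and spirits → 8.75% + 0% city = 8.75% → £2.85
Canvas tote bag £22.49: all other goods → 8.5% + 2.75% city = 11.25% → £2.53
Rotisserie chicken £8.35: restaurant meals → 4% + 2% city = 6% → £0.50
Antacid chews £10.77: over-the-counter medication → 5.25% + 1% city = 6.25% → £0.67
Extension cord £8.13: all other goods → 8.5% + 2.75% city = 11.25% → £0.91
Burrito bowl £9.71: restaurant meals → 4% + 2% city = 6% → £0.58
Bottle of whiskey £71.39: beer, wine and spirits → 8.75% + 0% city = 8.75% → £6.25
Hot pretzel £3.65: restaurant meals → 4% + 2% city = 6% → £0.22
Subtotal = £167.03; tax = £14.51; total due = £181.54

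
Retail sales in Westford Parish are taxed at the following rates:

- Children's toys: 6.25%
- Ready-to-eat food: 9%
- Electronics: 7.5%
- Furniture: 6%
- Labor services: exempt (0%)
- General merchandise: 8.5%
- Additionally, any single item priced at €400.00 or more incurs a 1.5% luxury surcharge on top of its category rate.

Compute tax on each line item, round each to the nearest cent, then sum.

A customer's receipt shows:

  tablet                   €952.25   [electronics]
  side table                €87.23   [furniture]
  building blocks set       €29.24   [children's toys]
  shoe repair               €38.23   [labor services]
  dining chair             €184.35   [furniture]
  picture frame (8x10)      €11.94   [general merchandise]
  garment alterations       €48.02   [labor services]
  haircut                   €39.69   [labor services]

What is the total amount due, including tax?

€1495.78

Tablet €952.25: electronics → 7.5% + 1.5% surcharge = 9% → €85.70
Side table €87.23: furniture → 6% → €5.23
Building blocks set €29.24: children's toys → 6.25% → €1.83
Shoe repair €38.23: labor services → 0% → €0.00
Dining chair €184.35: furniture → 6% → €11.06
Picture frame (8x10) €11.94: general merchandise → 8.5% → €1.01
Garment alterations €48.02: labor services → 0% → €0.00
Haircut €39.69: labor services → 0% → €0.00
Subtotal = €1390.95; tax = €104.83; total due = €1495.78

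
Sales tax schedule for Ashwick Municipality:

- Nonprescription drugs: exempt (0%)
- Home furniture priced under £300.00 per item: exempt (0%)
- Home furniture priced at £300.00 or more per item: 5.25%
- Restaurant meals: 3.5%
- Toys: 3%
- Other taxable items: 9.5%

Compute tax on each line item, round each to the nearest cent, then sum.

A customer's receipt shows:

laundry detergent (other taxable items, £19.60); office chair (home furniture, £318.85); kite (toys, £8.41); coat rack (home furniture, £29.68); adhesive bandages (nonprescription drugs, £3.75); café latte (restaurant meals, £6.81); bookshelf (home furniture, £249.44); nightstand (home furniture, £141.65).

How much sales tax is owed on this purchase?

£19.09

Laundry detergent £19.60: other taxable items → 9.5% → £1.86
Office chair £318.85: home furniture, £300.00 or more → 5.25% → £16.74
Kite £8.41: toys → 3% → £0.25
Coat rack £29.68: home furniture, under £300.00 → 0% → £0.00
Adhesive bandages £3.75: nonprescription drugs → 0% → £0.00
Café latte £6.81: restaurant meals → 3.5% → £0.24
Bookshelf £249.44: home furniture, under £300.00 → 0% → £0.00
Nightstand £141.65: home furniture, under £300.00 → 0% → £0.00
Total tax = £1.86 + £16.74 + £0.25 + £0.24 = £19.09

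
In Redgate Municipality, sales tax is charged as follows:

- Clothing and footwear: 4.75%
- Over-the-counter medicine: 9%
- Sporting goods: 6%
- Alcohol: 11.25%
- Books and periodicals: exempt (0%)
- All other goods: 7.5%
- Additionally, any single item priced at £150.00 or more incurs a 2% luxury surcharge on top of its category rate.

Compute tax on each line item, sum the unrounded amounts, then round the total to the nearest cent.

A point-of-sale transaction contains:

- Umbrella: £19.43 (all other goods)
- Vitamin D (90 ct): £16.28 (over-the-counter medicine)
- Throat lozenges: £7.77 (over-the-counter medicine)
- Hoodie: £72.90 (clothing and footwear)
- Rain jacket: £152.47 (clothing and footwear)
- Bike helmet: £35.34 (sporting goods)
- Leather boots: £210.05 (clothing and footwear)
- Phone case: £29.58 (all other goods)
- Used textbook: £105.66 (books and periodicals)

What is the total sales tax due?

£35.89

Umbrella £19.43: all other goods → 7.5% → £1.45725
Vitamin D (90 ct) £16.28: over-the-counter medicine → 9% → £1.4652
Throat lozenges £7.77: over-the-counter medicine → 9% → £0.6993
Hoodie £72.90: clothing and footwear → 4.75% → £3.46275
Rain jacket £152.47: clothing and footwear → 4.75% + 2% surcharge = 6.75% → £10.291725
Bike helmet £35.34: sporting goods → 6% → £2.1204
Leather boots £210.05: clothing and footwear → 4.75% + 2% surcharge = 6.75% → £14.178375
Phone case £29.58: all other goods → 7.5% → £2.2185
Used textbook £105.66: books and periodicals → 0% → £0.00
Unrounded tax sum = £35.8935 → £35.89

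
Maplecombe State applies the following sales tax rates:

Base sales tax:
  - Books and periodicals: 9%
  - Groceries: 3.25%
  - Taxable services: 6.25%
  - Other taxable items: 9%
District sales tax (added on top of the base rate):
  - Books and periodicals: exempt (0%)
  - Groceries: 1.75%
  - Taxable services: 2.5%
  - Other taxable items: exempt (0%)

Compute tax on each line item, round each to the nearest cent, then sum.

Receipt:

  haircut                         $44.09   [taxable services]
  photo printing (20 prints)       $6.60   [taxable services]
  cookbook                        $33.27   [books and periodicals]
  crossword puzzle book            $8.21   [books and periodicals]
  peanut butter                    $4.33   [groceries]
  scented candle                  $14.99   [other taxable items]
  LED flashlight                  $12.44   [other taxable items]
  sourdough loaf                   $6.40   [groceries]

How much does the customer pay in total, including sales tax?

$141.51

Haircut $44.09: taxable services → 6.25% + 2.5% district = 8.75% → $3.86
Photo printing (20 prints) $6.60: taxable services → 6.25% + 2.5% district = 8.75% → $0.58
Cookbook $33.27: books and periodicals → 9% + 0% district = 9% → $2.99
Crossword puzzle book $8.21: books and periodicals → 9% + 0% district = 9% → $0.74
Peanut butter $4.33: groceries → 3.25% + 1.75% district = 5% → $0.22
Scented candle $14.99: other taxable items → 9% + 0% district = 9% → $1.35
LED flashlight $12.44: other taxable items → 9% + 0% district = 9% → $1.12
Sourdough loaf $6.40: groceries → 3.25% + 1.75% district = 5% → $0.32
Subtotal = $130.33; tax = $11.18; total due = $141.51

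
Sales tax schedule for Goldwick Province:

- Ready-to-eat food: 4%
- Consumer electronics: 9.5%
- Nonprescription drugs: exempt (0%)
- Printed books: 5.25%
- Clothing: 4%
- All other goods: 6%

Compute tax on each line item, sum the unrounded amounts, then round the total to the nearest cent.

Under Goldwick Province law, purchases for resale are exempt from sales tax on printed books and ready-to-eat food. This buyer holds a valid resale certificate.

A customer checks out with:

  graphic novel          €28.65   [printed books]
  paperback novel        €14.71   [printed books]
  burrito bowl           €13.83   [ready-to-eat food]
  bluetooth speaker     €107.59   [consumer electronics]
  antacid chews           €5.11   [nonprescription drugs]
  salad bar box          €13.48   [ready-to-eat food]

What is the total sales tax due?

€10.22

Graphic novel €28.65: printed books, buyer-exempt → 0% → €0.00
Paperback novel €14.71: printed books, buyer-exempt → 0% → €0.00
Burrito bowl €13.83: ready-to-eat food, buyer-exempt → 0% → €0.00
Bluetooth speaker €107.59: consumer electronics → 9.5% → €10.22105
Antacid chews €5.11: nonprescription drugs → 0% → €0.00
Salad bar box €13.48: ready-to-eat food, buyer-exempt → 0% → €0.00
Unrounded tax sum = €10.22105 → €10.22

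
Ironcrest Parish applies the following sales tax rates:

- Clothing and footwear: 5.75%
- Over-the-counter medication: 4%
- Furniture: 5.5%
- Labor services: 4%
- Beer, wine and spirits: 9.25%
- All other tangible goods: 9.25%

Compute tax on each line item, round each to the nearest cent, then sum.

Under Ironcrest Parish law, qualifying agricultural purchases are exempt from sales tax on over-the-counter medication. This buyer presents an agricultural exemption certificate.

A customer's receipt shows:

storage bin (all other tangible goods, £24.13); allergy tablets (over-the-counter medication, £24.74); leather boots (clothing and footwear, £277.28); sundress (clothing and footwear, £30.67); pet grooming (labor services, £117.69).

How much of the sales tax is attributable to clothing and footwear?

£17.70

Leather boots £277.28: clothing and footwear → 5.75% → £15.94
Sundress £30.67: clothing and footwear → 5.75% → £1.76
Tax on clothing and footwear = £15.94 + £1.76 = £17.70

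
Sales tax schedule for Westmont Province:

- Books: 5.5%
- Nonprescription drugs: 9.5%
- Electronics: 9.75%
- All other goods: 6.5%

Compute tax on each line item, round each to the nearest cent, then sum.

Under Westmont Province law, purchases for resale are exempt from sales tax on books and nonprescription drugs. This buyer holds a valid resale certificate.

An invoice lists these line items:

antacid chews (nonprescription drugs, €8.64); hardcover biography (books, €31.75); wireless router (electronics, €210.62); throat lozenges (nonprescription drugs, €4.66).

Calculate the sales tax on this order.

Antacid chews €8.64: nonprescription drugs, buyer-exempt → 0% → €0.00
Hardcover biography €31.75: books, buyer-exempt → 0% → €0.00
Wireless router €210.62: electronics → 9.75% → €20.54
Throat lozenges €4.66: nonprescription drugs, buyer-exempt → 0% → €0.00
Total tax = €20.54

€20.54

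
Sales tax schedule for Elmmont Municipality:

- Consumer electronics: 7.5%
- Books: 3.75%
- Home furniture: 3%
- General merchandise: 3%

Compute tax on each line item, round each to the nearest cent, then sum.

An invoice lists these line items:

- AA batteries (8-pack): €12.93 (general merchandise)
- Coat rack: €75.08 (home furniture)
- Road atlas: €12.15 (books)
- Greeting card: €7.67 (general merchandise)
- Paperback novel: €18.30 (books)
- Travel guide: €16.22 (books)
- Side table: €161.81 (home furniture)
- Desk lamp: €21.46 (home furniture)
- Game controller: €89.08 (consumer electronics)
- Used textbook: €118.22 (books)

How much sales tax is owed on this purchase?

€21.23

AA batteries (8-pack) €12.93: general merchandise → 3% → €0.39
Coat rack €75.08: home furniture → 3% → €2.25
Road atlas €12.15: books → 3.75% → €0.46
Greeting card €7.67: general merchandise → 3% → €0.23
Paperback novel €18.30: books → 3.75% → €0.69
Travel guide €16.22: books → 3.75% → €0.61
Side table €161.81: home furniture → 3% → €4.85
Desk lamp €21.46: home furniture → 3% → €0.64
Game controller €89.08: consumer electronics → 7.5% → €6.68
Used textbook €118.22: books → 3.75% → €4.43
Total tax = €0.39 + €2.25 + €0.46 + €0.23 + €0.69 + €0.61 + €4.85 + €0.64 + €6.68 + €4.43 = €21.23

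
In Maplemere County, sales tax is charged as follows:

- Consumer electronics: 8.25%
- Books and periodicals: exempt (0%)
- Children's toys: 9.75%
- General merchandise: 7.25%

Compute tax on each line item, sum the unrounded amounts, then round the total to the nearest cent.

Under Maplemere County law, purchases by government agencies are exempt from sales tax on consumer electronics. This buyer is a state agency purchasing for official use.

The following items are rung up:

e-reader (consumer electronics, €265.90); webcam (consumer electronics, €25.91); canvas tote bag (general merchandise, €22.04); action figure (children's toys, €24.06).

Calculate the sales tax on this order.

E-reader €265.90: consumer electronics, buyer-exempt → 0% → €0.00
Webcam €25.91: consumer electronics, buyer-exempt → 0% → €0.00
Canvas tote bag €22.04: general merchandise → 7.25% → €1.5979
Action figure €24.06: children's toys → 9.75% → €2.34585
Unrounded tax sum = €3.94375 → €3.94

€3.94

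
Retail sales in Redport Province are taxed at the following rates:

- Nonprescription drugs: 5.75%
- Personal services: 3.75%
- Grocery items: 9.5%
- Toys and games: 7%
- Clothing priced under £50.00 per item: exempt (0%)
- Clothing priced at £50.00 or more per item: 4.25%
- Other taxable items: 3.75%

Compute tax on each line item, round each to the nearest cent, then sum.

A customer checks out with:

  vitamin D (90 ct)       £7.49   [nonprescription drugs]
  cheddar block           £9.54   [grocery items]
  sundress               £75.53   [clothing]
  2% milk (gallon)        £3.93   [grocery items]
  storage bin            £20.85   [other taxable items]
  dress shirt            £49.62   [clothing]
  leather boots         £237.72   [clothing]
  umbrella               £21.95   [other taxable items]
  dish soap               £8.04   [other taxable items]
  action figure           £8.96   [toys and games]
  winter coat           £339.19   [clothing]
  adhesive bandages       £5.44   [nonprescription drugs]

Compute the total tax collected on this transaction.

Vitamin D (90 ct) £7.49: nonprescription drugs → 5.75% → £0.43
Cheddar block £9.54: grocery items → 9.5% → £0.91
Sundress £75.53: clothing, £50.00 or more → 4.25% → £3.21
2% milk (gallon) £3.93: grocery items → 9.5% → £0.37
Storage bin £20.85: other taxable items → 3.75% → £0.78
Dress shirt £49.62: clothing, under £50.00 → 0% → £0.00
Leather boots £237.72: clothing, £50.00 or more → 4.25% → £10.10
Umbrella £21.95: other taxable items → 3.75% → £0.82
Dish soap £8.04: other taxable items → 3.75% → £0.30
Action figure £8.96: toys and games → 7% → £0.63
Winter coat £339.19: clothing, £50.00 or more → 4.25% → £14.42
Adhesive bandages £5.44: nonprescription drugs → 5.75% → £0.31
Total tax = £0.43 + £0.91 + £3.21 + £0.37 + £0.78 + £10.10 + £0.82 + £0.30 + £0.63 + £14.42 + £0.31 = £32.28

£32.28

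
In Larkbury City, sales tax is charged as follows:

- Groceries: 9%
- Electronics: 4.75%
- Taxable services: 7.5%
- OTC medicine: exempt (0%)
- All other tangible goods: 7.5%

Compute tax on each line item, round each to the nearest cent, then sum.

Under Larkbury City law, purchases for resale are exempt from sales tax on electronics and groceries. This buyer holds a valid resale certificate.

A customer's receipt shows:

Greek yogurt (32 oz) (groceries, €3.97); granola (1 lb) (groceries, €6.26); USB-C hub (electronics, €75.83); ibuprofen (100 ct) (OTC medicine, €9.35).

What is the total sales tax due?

€0.00

Greek yogurt (32 oz) €3.97: groceries, buyer-exempt → 0% → €0.00
Granola (1 lb) €6.26: groceries, buyer-exempt → 0% → €0.00
USB-C hub €75.83: electronics, buyer-exempt → 0% → €0.00
Ibuprofen (100 ct) €9.35: OTC medicine → 0% → €0.00
Total tax = €0.00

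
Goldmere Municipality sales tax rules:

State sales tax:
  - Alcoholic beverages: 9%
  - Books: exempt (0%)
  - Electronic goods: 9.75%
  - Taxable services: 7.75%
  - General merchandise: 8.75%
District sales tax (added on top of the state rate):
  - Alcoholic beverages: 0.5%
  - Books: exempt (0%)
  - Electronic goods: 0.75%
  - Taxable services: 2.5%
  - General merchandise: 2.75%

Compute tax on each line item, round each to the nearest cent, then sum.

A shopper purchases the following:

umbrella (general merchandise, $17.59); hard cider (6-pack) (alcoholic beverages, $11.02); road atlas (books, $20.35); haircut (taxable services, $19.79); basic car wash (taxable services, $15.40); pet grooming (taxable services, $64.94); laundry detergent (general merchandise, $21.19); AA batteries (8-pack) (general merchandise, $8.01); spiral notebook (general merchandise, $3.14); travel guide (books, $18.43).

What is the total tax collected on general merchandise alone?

$5.74

Umbrella $17.59: general merchandise → 8.75% + 2.75% district = 11.5% → $2.02
Laundry detergent $21.19: general merchandise → 8.75% + 2.75% district = 11.5% → $2.44
AA batteries (8-pack) $8.01: general merchandise → 8.75% + 2.75% district = 11.5% → $0.92
Spiral notebook $3.14: general merchandise → 8.75% + 2.75% district = 11.5% → $0.36
Tax on general merchandise = $2.02 + $2.44 + $0.92 + $0.36 = $5.74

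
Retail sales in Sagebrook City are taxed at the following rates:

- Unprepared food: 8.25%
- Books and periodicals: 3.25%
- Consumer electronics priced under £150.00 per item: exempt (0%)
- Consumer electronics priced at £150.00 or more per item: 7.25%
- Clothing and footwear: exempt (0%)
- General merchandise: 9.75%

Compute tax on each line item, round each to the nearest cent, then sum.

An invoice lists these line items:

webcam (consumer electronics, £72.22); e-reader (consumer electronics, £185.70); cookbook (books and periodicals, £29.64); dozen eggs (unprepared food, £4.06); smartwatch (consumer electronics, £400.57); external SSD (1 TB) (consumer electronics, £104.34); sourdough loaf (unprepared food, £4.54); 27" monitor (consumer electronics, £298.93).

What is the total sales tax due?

Webcam £72.22: consumer electronics, under £150.00 → 0% → £0.00
E-reader £185.70: consumer electronics, £150.00 or more → 7.25% → £13.46
Cookbook £29.64: books and periodicals → 3.25% → £0.96
Dozen eggs £4.06: unprepared food → 8.25% → £0.33
Smartwatch £400.57: consumer electronics, £150.00 or more → 7.25% → £29.04
External SSD (1 TB) £104.34: consumer electronics, under £150.00 → 0% → £0.00
Sourdough loaf £4.54: unprepared food → 8.25% → £0.37
27" monitor £298.93: consumer electronics, £150.00 or more → 7.25% → £21.67
Total tax = £13.46 + £0.96 + £0.33 + £29.04 + £0.37 + £21.67 = £65.83

£65.83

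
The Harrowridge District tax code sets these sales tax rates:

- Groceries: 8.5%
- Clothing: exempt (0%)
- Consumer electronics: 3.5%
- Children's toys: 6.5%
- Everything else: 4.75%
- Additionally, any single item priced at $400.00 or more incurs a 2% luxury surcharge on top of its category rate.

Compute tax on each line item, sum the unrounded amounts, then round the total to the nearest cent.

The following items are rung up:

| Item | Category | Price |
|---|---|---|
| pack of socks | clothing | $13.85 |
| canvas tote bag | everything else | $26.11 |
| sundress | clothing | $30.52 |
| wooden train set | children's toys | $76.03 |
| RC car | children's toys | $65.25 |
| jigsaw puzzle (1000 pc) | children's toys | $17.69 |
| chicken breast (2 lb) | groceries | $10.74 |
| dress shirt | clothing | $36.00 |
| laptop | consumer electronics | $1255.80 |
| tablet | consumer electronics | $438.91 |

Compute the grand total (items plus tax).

Pack of socks $13.85: clothing → 0% → $0.00
Canvas tote bag $26.11: everything else → 4.75% → $1.240225
Sundress $30.52: clothing → 0% → $0.00
Wooden train set $76.03: children's toys → 6.5% → $4.94195
RC car $65.25: children's toys → 6.5% → $4.24125
Jigsaw puzzle (1000 pc) $17.69: children's toys → 6.5% → $1.14985
Chicken breast (2 lb) $10.74: groceries → 8.5% → $0.9129
Dress shirt $36.00: clothing → 0% → $0.00
Laptop $1255.80: consumer electronics → 3.5% + 2% surcharge = 5.5% → $69.069
Tablet $438.91: consumer electronics → 3.5% + 2% surcharge = 5.5% → $24.14005
Subtotal = $1970.90; unrounded tax = $105.695225 → $105.70; total due = $2076.60

$2076.60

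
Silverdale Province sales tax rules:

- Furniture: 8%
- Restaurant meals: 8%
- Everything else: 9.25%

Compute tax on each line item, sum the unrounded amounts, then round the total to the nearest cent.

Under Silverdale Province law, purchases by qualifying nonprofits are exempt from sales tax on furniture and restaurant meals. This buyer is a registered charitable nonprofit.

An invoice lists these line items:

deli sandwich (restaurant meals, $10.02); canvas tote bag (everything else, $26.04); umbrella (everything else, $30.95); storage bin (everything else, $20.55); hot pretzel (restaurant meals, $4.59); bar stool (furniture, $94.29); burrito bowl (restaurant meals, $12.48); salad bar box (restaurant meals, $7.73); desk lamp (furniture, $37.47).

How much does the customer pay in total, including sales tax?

Deli sandwich $10.02: restaurant meals, buyer-exempt → 0% → $0.00
Canvas tote bag $26.04: everything else → 9.25% → $2.4087
Umbrella $30.95: everything else → 9.25% → $2.862875
Storage bin $20.55: everything else → 9.25% → $1.900875
Hot pretzel $4.59: restaurant meals, buyer-exempt → 0% → $0.00
Bar stool $94.29: furniture, buyer-exempt → 0% → $0.00
Burrito bowl $12.48: restaurant meals, buyer-exempt → 0% → $0.00
Salad bar box $7.73: restaurant meals, buyer-exempt → 0% → $0.00
Desk lamp $37.47: furniture, buyer-exempt → 0% → $0.00
Subtotal = $244.12; unrounded tax = $7.17245 → $7.17; total due = $251.29

$251.29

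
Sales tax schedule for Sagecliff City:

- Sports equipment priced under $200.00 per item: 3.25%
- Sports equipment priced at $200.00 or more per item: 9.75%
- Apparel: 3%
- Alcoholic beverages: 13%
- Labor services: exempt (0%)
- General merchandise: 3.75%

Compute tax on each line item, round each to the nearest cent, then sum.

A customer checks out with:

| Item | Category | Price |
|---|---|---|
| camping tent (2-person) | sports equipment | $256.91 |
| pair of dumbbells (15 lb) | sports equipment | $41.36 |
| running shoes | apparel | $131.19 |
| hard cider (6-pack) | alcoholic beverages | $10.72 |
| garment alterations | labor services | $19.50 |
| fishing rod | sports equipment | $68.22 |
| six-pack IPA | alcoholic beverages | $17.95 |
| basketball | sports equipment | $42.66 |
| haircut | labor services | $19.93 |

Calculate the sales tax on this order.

$37.66

Camping tent (2-person) $256.91: sports equipment, $200.00 or more → 9.75% → $25.05
Pair of dumbbells (15 lb) $41.36: sports equipment, under $200.00 → 3.25% → $1.34
Running shoes $131.19: apparel → 3% → $3.94
Hard cider (6-pack) $10.72: alcoholic beverages → 13% → $1.39
Garment alterations $19.50: labor services → 0% → $0.00
Fishing rod $68.22: sports equipment, under $200.00 → 3.25% → $2.22
Six-pack IPA $17.95: alcoholic beverages → 13% → $2.33
Basketball $42.66: sports equipment, under $200.00 → 3.25% → $1.39
Haircut $19.93: labor services → 0% → $0.00
Total tax = $25.05 + $1.34 + $3.94 + $1.39 + $2.22 + $2.33 + $1.39 = $37.66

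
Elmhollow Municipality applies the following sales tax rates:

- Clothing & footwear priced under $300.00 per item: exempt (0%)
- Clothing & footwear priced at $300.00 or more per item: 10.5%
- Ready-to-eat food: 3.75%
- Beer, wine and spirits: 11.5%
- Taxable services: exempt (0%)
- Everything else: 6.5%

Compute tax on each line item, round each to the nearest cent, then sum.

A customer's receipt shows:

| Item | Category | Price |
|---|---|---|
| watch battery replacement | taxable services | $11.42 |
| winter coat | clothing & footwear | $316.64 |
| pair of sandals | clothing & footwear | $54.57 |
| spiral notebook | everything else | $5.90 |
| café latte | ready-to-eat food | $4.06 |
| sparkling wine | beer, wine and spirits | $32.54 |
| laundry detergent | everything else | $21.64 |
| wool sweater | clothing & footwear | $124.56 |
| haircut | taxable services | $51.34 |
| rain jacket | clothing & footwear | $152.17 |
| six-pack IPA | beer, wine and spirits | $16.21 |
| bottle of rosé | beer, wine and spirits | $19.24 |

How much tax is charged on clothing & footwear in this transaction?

$33.25

Winter coat $316.64: clothing & footwear, $300.00 or more → 10.5% → $33.25
Pair of sandals $54.57: clothing & footwear, under $300.00 → 0% → $0.00
Wool sweater $124.56: clothing & footwear, under $300.00 → 0% → $0.00
Rain jacket $152.17: clothing & footwear, under $300.00 → 0% → $0.00
Tax on clothing & footwear = $33.25 + $0.00 + $0.00 + $0.00 = $33.25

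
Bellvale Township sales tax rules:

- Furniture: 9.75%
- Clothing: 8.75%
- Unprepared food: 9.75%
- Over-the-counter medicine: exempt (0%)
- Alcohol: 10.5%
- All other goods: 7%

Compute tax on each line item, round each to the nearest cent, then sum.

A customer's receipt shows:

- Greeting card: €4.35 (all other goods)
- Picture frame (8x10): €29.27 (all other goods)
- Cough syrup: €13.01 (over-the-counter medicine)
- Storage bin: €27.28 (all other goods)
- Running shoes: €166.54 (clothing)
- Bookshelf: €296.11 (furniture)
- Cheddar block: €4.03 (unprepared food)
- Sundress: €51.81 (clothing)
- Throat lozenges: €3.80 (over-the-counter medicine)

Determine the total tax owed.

Greeting card €4.35: all other goods → 7% → €0.30
Picture frame (8x10) €29.27: all other goods → 7% → €2.05
Cough syrup €13.01: over-the-counter medicine → 0% → €0.00
Storage bin €27.28: all other goods → 7% → €1.91
Running shoes €166.54: clothing → 8.75% → €14.57
Bookshelf €296.11: furniture → 9.75% → €28.87
Cheddar block €4.03: unprepared food → 9.75% → €0.39
Sundress €51.81: clothing → 8.75% → €4.53
Throat lozenges €3.80: over-the-counter medicine → 0% → €0.00
Total tax = €0.30 + €2.05 + €1.91 + €14.57 + €28.87 + €0.39 + €4.53 = €52.62

€52.62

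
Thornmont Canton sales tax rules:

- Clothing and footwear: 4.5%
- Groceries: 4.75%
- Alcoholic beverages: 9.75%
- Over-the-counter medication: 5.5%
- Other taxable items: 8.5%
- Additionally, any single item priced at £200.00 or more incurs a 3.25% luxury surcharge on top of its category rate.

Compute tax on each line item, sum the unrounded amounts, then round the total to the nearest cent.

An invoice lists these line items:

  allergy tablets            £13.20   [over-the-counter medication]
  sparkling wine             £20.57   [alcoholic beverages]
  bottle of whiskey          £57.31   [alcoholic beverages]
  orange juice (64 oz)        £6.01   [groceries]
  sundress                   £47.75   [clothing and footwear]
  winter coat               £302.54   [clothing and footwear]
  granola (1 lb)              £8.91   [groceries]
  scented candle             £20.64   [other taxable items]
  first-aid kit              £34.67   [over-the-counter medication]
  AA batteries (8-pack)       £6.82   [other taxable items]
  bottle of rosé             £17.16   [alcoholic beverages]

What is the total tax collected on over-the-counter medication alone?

£2.63

Allergy tablets £13.20: over-the-counter medication → 5.5% → £0.726
First-aid kit £34.67: over-the-counter medication → 5.5% → £1.90685
Tax on over-the-counter medication: unrounded sum = £2.63285 → £2.63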